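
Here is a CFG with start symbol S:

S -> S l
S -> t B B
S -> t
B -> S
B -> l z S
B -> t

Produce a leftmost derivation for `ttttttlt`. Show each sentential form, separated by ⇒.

S⇒tBB⇒tSB⇒tSlB⇒ttBBlB⇒tttBlB⇒tttSlB⇒ttttBBlB⇒ttttSBlB⇒tttttBlB⇒ttttttlB⇒ttttttlt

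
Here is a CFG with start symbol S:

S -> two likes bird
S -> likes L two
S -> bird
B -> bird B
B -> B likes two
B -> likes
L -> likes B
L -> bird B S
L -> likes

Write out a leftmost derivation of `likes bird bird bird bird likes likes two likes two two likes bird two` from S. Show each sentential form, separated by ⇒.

S ⇒ likes L two ⇒ likes bird B S two ⇒ likes bird bird B S two ⇒ likes bird bird bird B S two ⇒ likes bird bird bird B likes two S two ⇒ likes bird bird bird B likes two likes two S two ⇒ likes bird bird bird bird B likes two likes two S two ⇒ likes bird bird bird bird likes likes two likes two S two ⇒ likes bird bird bird bird likes likes two likes two two likes bird two

S ⇒ likes L two   [S -> likes L two]
likes L two ⇒ likes bird B S two   [L -> bird B S]
likes bird B S two ⇒ likes bird bird B S two   [B -> bird B]
likes bird bird B S two ⇒ likes bird bird bird B S two   [B -> bird B]
likes bird bird bird B S two ⇒ likes bird bird bird B likes two S two   [B -> B likes two]
likes bird bird bird B likes two S two ⇒ likes bird bird bird B likes two likes two S two   [B -> B likes two]
likes bird bird bird B likes two likes two S two ⇒ likes bird bird bird bird B likes two likes two S two   [B -> bird B]
likes bird bird bird bird B likes two likes two S two ⇒ likes bird bird bird bird likes likes two likes two S two   [B -> likes]
likes bird bird bird bird likes likes two likes two S two ⇒ likes bird bird bird bird likes likes two likes two two likes bird two   [S -> two likes bird]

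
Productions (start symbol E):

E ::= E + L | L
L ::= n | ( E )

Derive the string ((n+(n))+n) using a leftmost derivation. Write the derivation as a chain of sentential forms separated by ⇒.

E ⇒ L   [E ::= L]
L ⇒ (E)   [L ::= ( E )]
(E) ⇒ (E+L)   [E ::= E + L]
(E+L) ⇒ (L+L)   [E ::= L]
(L+L) ⇒ ((E)+L)   [L ::= ( E )]
((E)+L) ⇒ ((E+L)+L)   [E ::= E + L]
((E+L)+L) ⇒ ((L+L)+L)   [E ::= L]
((L+L)+L) ⇒ ((n+L)+L)   [L ::= n]
((n+L)+L) ⇒ ((n+(E))+L)   [L ::= ( E )]
((n+(E))+L) ⇒ ((n+(L))+L)   [E ::= L]
((n+(L))+L) ⇒ ((n+(n))+L)   [L ::= n]
((n+(n))+L) ⇒ ((n+(n))+n)   [L ::= n]

E ⇒ L ⇒ (E) ⇒ (E+L) ⇒ (L+L) ⇒ ((E)+L) ⇒ ((E+L)+L) ⇒ ((L+L)+L) ⇒ ((n+L)+L) ⇒ ((n+(E))+L) ⇒ ((n+(L))+L) ⇒ ((n+(n))+L) ⇒ ((n+(n))+n)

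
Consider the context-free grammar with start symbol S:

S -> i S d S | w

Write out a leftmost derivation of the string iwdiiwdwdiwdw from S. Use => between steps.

S => iSdS => iwdS => iwdiSdS => iwdiiSdSdS => iwdiiwdSdS => iwdiiwdwdS => iwdiiwdwdiSdS => iwdiiwdwdiwdS => iwdiiwdwdiwdw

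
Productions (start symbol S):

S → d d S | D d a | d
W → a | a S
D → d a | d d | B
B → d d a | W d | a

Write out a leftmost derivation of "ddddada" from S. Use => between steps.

S => ddS   [S → d d S]
ddS => ddddS   [S → d d S]
ddddS => ddddDda   [S → D d a]
ddddDda => ddddBda   [D → B]
ddddBda => ddddada   [B → a]

S => ddS => ddddS => ddddDda => ddddBda => ddddada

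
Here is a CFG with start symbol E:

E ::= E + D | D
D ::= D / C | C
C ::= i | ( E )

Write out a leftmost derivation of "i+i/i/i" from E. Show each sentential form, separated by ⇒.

E⇒E+D⇒D+D⇒C+D⇒i+D⇒i+D/C⇒i+D/C/C⇒i+C/C/C⇒i+i/C/C⇒i+i/i/C⇒i+i/i/i

E ⇒ E+D   [E ::= E + D]
E+D ⇒ D+D   [E ::= D]
D+D ⇒ C+D   [D ::= C]
C+D ⇒ i+D   [C ::= i]
i+D ⇒ i+D/C   [D ::= D / C]
i+D/C ⇒ i+D/C/C   [D ::= D / C]
i+D/C/C ⇒ i+C/C/C   [D ::= C]
i+C/C/C ⇒ i+i/C/C   [C ::= i]
i+i/C/C ⇒ i+i/i/C   [C ::= i]
i+i/i/C ⇒ i+i/i/i   [C ::= i]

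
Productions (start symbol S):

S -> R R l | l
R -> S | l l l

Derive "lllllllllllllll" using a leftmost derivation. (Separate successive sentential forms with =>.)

S => RRl => SRl => RRlRl => lllRlRl => lllSlRl => lllRRllRl => llllllRllRl => lllllllllllRl => lllllllllllllll

S => RRl   [S -> R R l]
RRl => SRl   [R -> S]
SRl => RRlRl   [S -> R R l]
RRlRl => lllRlRl   [R -> l l l]
lllRlRl => lllSlRl   [R -> S]
lllSlRl => lllRRllRl   [S -> R R l]
lllRRllRl => llllllRllRl   [R -> l l l]
llllllRllRl => lllllllllllRl   [R -> l l l]
lllllllllllRl => lllllllllllllll   [R -> l l l]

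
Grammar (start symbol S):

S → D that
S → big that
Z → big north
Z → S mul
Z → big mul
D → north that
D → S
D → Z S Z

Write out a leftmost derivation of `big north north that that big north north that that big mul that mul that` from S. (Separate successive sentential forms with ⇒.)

S ⇒ D that ⇒ Z S Z that ⇒ big north S Z that ⇒ big north D that Z that ⇒ big north north that that Z that ⇒ big north north that that S mul that ⇒ big north north that that D that mul that ⇒ big north north that that Z S Z that mul that ⇒ big north north that that big north S Z that mul that ⇒ big north north that that big north D that Z that mul that ⇒ big north north that that big north north that that Z that mul that ⇒ big north north that that big north north that that big mul that mul that

S ⇒ D that   [S → D that]
D that ⇒ Z S Z that   [D → Z S Z]
Z S Z that ⇒ big north S Z that   [Z → big north]
big north S Z that ⇒ big north D that Z that   [S → D that]
big north D that Z that ⇒ big north north that that Z that   [D → north that]
big north north that that Z that ⇒ big north north that that S mul that   [Z → S mul]
big north north that that S mul that ⇒ big north north that that D that mul that   [S → D that]
big north north that that D that mul that ⇒ big north north that that Z S Z that mul that   [D → Z S Z]
big north north that that Z S Z that mul that ⇒ big north north that that big north S Z that mul that   [Z → big north]
big north north that that big north S Z that mul that ⇒ big north north that that big north D that Z that mul that   [S → D that]
big north north that that big north D that Z that mul that ⇒ big north north that that big north north that that Z that mul that   [D → north that]
big north north that that big north north that that Z that mul that ⇒ big north north that that big north north that that big mul that mul that   [Z → big mul]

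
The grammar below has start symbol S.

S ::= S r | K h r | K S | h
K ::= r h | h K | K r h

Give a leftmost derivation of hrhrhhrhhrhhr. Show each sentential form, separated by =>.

S => KS => hKS => hKrhS => hrhrhS => hrhrhSr => hrhrhKSr => hrhrhhKSr => hrhrhhrhSr => hrhrhhrhKSr => hrhrhhrhhKSr => hrhrhhrhhrhSr => hrhrhhrhhrhhr

S => KS   [S ::= K S]
KS => hKS   [K ::= h K]
hKS => hKrhS   [K ::= K r h]
hKrhS => hrhrhS   [K ::= r h]
hrhrhS => hrhrhSr   [S ::= S r]
hrhrhSr => hrhrhKSr   [S ::= K S]
hrhrhKSr => hrhrhhKSr   [K ::= h K]
hrhrhhKSr => hrhrhhrhSr   [K ::= r h]
hrhrhhrhSr => hrhrhhrhKSr   [S ::= K S]
hrhrhhrhKSr => hrhrhhrhhKSr   [K ::= h K]
hrhrhhrhhKSr => hrhrhhrhhrhSr   [K ::= r h]
hrhrhhrhhrhSr => hrhrhhrhhrhhr   [S ::= h]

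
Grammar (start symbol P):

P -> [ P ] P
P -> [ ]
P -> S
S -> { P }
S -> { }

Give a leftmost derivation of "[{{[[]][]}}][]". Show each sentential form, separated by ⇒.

P ⇒ [P]P   [P -> [ P ] P]
[P]P ⇒ [S]P   [P -> S]
[S]P ⇒ [{P}]P   [S -> { P }]
[{P}]P ⇒ [{S}]P   [P -> S]
[{S}]P ⇒ [{{P}}]P   [S -> { P }]
[{{P}}]P ⇒ [{{[P]P}}]P   [P -> [ P ] P]
[{{[P]P}}]P ⇒ [{{[[]]P}}]P   [P -> [ ]]
[{{[[]]P}}]P ⇒ [{{[[]][]}}]P   [P -> [ ]]
[{{[[]][]}}]P ⇒ [{{[[]][]}}][]   [P -> [ ]]

P ⇒ [P]P ⇒ [S]P ⇒ [{P}]P ⇒ [{S}]P ⇒ [{{P}}]P ⇒ [{{[P]P}}]P ⇒ [{{[[]]P}}]P ⇒ [{{[[]][]}}]P ⇒ [{{[[]][]}}][]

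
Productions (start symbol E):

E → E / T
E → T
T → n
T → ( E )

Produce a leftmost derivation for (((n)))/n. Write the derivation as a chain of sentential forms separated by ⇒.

E ⇒ E/T   [E → E / T]
E/T ⇒ T/T   [E → T]
T/T ⇒ (E)/T   [T → ( E )]
(E)/T ⇒ (T)/T   [E → T]
(T)/T ⇒ ((E))/T   [T → ( E )]
((E))/T ⇒ ((T))/T   [E → T]
((T))/T ⇒ (((E)))/T   [T → ( E )]
(((E)))/T ⇒ (((T)))/T   [E → T]
(((T)))/T ⇒ (((n)))/T   [T → n]
(((n)))/T ⇒ (((n)))/n   [T → n]

E⇒E/T⇒T/T⇒(E)/T⇒(T)/T⇒((E))/T⇒((T))/T⇒(((E)))/T⇒(((T)))/T⇒(((n)))/T⇒(((n)))/n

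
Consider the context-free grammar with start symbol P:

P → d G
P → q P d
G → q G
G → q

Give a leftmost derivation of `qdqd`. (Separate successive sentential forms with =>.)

P => qPd => qdGd => qdqd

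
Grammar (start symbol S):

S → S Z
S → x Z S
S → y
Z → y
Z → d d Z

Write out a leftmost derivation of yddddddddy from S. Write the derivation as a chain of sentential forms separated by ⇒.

S ⇒ SZ ⇒ yZ ⇒ yddZ ⇒ yddddZ ⇒ yddddddZ ⇒ yddddddddZ ⇒ yddddddddy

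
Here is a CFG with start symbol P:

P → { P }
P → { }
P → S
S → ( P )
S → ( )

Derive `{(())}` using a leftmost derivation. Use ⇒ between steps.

P⇒{P}⇒{S}⇒{(P)}⇒{(S)}⇒{(())}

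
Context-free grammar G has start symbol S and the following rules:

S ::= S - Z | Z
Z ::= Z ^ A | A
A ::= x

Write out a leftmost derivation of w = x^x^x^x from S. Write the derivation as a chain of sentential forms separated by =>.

S => Z   [S ::= Z]
Z => Z^A   [Z ::= Z ^ A]
Z^A => Z^A^A   [Z ::= Z ^ A]
Z^A^A => Z^A^A^A   [Z ::= Z ^ A]
Z^A^A^A => A^A^A^A   [Z ::= A]
A^A^A^A => x^A^A^A   [A ::= x]
x^A^A^A => x^x^A^A   [A ::= x]
x^x^A^A => x^x^x^A   [A ::= x]
x^x^x^A => x^x^x^x   [A ::= x]

S => Z => Z^A => Z^A^A => Z^A^A^A => A^A^A^A => x^A^A^A => x^x^A^A => x^x^x^A => x^x^x^x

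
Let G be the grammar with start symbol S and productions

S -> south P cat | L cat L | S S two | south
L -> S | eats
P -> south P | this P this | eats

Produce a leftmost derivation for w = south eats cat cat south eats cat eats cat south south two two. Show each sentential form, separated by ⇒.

S ⇒ L cat L   [S -> L cat L]
L cat L ⇒ S cat L   [L -> S]
S cat L ⇒ south P cat cat L   [S -> south P cat]
south P cat cat L ⇒ south eats cat cat L   [P -> eats]
south eats cat cat L ⇒ south eats cat cat S   [L -> S]
south eats cat cat S ⇒ south eats cat cat S S two   [S -> S S two]
south eats cat cat S S two ⇒ south eats cat cat south P cat S two   [S -> south P cat]
south eats cat cat south P cat S two ⇒ south eats cat cat south eats cat S two   [P -> eats]
south eats cat cat south eats cat S two ⇒ south eats cat cat south eats cat S S two two   [S -> S S two]
south eats cat cat south eats cat S S two two ⇒ south eats cat cat south eats cat L cat L S two two   [S -> L cat L]
south eats cat cat south eats cat L cat L S two two ⇒ south eats cat cat south eats cat eats cat L S two two   [L -> eats]
south eats cat cat south eats cat eats cat L S two two ⇒ south eats cat cat south eats cat eats cat S S two two   [L -> S]
south eats cat cat south eats cat eats cat S S two two ⇒ south eats cat cat south eats cat eats cat south S two two   [S -> south]
south eats cat cat south eats cat eats cat south S two two ⇒ south eats cat cat south eats cat eats cat south south two two   [S -> south]

S ⇒ L cat L ⇒ S cat L ⇒ south P cat cat L ⇒ south eats cat cat L ⇒ south eats cat cat S ⇒ south eats cat cat S S two ⇒ south eats cat cat south P cat S two ⇒ south eats cat cat south eats cat S two ⇒ south eats cat cat south eats cat S S two two ⇒ south eats cat cat south eats cat L cat L S two two ⇒ south eats cat cat south eats cat eats cat L S two two ⇒ south eats cat cat south eats cat eats cat S S two two ⇒ south eats cat cat south eats cat eats cat south S two two ⇒ south eats cat cat south eats cat eats cat south south two two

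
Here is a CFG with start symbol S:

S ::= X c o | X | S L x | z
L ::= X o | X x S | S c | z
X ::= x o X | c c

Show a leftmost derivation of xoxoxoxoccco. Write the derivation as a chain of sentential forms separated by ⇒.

S ⇒ Xco ⇒ xoXco ⇒ xoxoXco ⇒ xoxoxoXco ⇒ xoxoxoxoXco ⇒ xoxoxoxoccco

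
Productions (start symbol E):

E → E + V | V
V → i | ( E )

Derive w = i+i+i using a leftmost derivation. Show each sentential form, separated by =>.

E => E+V => E+V+V => V+V+V => i+V+V => i+i+V => i+i+i

E => E+V   [E → E + V]
E+V => E+V+V   [E → E + V]
E+V+V => V+V+V   [E → V]
V+V+V => i+V+V   [V → i]
i+V+V => i+i+V   [V → i]
i+i+V => i+i+i   [V → i]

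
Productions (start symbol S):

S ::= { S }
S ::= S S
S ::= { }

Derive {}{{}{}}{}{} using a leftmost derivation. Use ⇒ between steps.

S ⇒ SS ⇒ SSS ⇒ {}SS ⇒ {}SSS ⇒ {}{S}SS ⇒ {}{SS}SS ⇒ {}{{}S}SS ⇒ {}{{}{}}SS ⇒ {}{{}{}}{}S ⇒ {}{{}{}}{}{}

S ⇒ SS   [S ::= S S]
SS ⇒ SSS   [S ::= S S]
SSS ⇒ {}SS   [S ::= { }]
{}SS ⇒ {}SSS   [S ::= S S]
{}SSS ⇒ {}{S}SS   [S ::= { S }]
{}{S}SS ⇒ {}{SS}SS   [S ::= S S]
{}{SS}SS ⇒ {}{{}S}SS   [S ::= { }]
{}{{}S}SS ⇒ {}{{}{}}SS   [S ::= { }]
{}{{}{}}SS ⇒ {}{{}{}}{}S   [S ::= { }]
{}{{}{}}{}S ⇒ {}{{}{}}{}{}   [S ::= { }]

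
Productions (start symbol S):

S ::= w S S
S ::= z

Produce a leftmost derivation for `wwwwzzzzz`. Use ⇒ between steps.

S ⇒ wSS ⇒ wwSSS ⇒ wwwSSSS ⇒ wwwwSSSSS ⇒ wwwwzSSSS ⇒ wwwwzzSSS ⇒ wwwwzzzSS ⇒ wwwwzzzzS ⇒ wwwwzzzzz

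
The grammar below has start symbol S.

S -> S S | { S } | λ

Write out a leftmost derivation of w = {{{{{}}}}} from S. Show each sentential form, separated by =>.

S => {S} => {SS} => {{S}S} => {{SS}S} => {{{S}S}S} => {{{SS}S}S} => {{{{S}S}S}S} => {{{{{S}}S}S}S} => {{{{{}}S}S}S} => {{{{{}}}S}S} => {{{{{}}}}S} => {{{{{}}}}}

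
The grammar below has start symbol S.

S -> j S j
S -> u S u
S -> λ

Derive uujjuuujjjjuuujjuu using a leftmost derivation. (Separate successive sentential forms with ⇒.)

S ⇒ uSu ⇒ uuSuu ⇒ uujSjuu ⇒ uujjSjjuu ⇒ uujjuSujjuu ⇒ uujjuuSuujjuu ⇒ uujjuuuSuuujjuu ⇒ uujjuuujSjuuujjuu ⇒ uujjuuujjSjjuuujjuu ⇒ uujjuuujjjjuuujjuu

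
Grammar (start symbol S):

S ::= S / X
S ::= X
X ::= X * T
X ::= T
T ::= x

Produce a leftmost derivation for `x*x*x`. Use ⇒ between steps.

S⇒X⇒X*T⇒X*T*T⇒T*T*T⇒x*T*T⇒x*x*T⇒x*x*x

S ⇒ X   [S ::= X]
X ⇒ X*T   [X ::= X * T]
X*T ⇒ X*T*T   [X ::= X * T]
X*T*T ⇒ T*T*T   [X ::= T]
T*T*T ⇒ x*T*T   [T ::= x]
x*T*T ⇒ x*x*T   [T ::= x]
x*x*T ⇒ x*x*x   [T ::= x]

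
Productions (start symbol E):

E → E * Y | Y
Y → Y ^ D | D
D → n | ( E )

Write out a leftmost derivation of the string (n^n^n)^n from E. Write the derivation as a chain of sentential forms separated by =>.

E => Y => Y^D => D^D => (E)^D => (Y)^D => (Y^D)^D => (Y^D^D)^D => (D^D^D)^D => (n^D^D)^D => (n^n^D)^D => (n^n^n)^D => (n^n^n)^n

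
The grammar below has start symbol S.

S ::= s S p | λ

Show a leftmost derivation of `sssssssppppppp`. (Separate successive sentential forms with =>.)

S => sSp => ssSpp => sssSppp => ssssSpppp => sssssSppppp => ssssssSpppppp => sssssssSppppppp => sssssssppppppp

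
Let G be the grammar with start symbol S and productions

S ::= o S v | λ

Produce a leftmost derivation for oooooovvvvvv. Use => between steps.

S => oSv   [S ::= o S v]
oSv => ooSvv   [S ::= o S v]
ooSvv => oooSvvv   [S ::= o S v]
oooSvvv => ooooSvvvv   [S ::= o S v]
ooooSvvvv => oooooSvvvvv   [S ::= o S v]
oooooSvvvvv => ooooooSvvvvvv   [S ::= o S v]
ooooooSvvvvvv => oooooovvvvvv   [S ::= λ]

S=>oSv=>ooSvv=>oooSvvv=>ooooSvvvv=>oooooSvvvvv=>ooooooSvvvvvv=>oooooovvvvvv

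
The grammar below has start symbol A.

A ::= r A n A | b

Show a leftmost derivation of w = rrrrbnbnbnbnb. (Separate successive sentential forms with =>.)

A=>rAnA=>rrAnAnA=>rrrAnAnAnA=>rrrrAnAnAnAnA=>rrrrbnAnAnAnA=>rrrrbnbnAnAnA=>rrrrbnbnbnAnA=>rrrrbnbnbnbnA=>rrrrbnbnbnbnb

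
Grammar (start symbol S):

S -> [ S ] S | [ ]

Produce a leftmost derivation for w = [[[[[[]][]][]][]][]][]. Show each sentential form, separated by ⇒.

S⇒[S]S⇒[[S]S]S⇒[[[S]S]S]S⇒[[[[S]S]S]S]S⇒[[[[[S]S]S]S]S]S⇒[[[[[[]]S]S]S]S]S⇒[[[[[[]][]]S]S]S]S⇒[[[[[[]][]][]]S]S]S⇒[[[[[[]][]][]][]]S]S⇒[[[[[[]][]][]][]][]]S⇒[[[[[[]][]][]][]][]][]

S ⇒ [S]S   [S -> [ S ] S]
[S]S ⇒ [[S]S]S   [S -> [ S ] S]
[[S]S]S ⇒ [[[S]S]S]S   [S -> [ S ] S]
[[[S]S]S]S ⇒ [[[[S]S]S]S]S   [S -> [ S ] S]
[[[[S]S]S]S]S ⇒ [[[[[S]S]S]S]S]S   [S -> [ S ] S]
[[[[[S]S]S]S]S]S ⇒ [[[[[[]]S]S]S]S]S   [S -> [ ]]
[[[[[[]]S]S]S]S]S ⇒ [[[[[[]][]]S]S]S]S   [S -> [ ]]
[[[[[[]][]]S]S]S]S ⇒ [[[[[[]][]][]]S]S]S   [S -> [ ]]
[[[[[[]][]][]]S]S]S ⇒ [[[[[[]][]][]][]]S]S   [S -> [ ]]
[[[[[[]][]][]][]]S]S ⇒ [[[[[[]][]][]][]][]]S   [S -> [ ]]
[[[[[[]][]][]][]][]]S ⇒ [[[[[[]][]][]][]][]][]   [S -> [ ]]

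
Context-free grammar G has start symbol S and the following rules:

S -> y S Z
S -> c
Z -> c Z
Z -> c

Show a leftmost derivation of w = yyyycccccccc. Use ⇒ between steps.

S ⇒ ySZ ⇒ yySZZ ⇒ yyySZZZ ⇒ yyyySZZZZ ⇒ yyyycZZZZ ⇒ yyyyccZZZZ ⇒ yyyycccZZZ ⇒ yyyyccccZZ ⇒ yyyycccccZ ⇒ yyyyccccccZ ⇒ yyyycccccccZ ⇒ yyyycccccccc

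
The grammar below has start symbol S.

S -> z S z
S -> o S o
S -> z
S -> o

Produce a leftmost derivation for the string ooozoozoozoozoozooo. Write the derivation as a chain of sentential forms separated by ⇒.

S⇒oSo⇒ooSoo⇒oooSooo⇒ooozSzooo⇒ooozoSozooo⇒ooozooSoozooo⇒ooozoozSzoozooo⇒ooozoozoSozoozooo⇒ooozoozooSoozoozooo⇒ooozoozoozoozoozooo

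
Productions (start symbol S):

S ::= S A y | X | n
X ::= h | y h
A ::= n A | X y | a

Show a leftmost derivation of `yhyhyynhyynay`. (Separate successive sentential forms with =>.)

S=>SAy=>SAyAy=>SAyAyAy=>XAyAyAy=>yhAyAyAy=>yhXyyAyAy=>yhyhyyAyAy=>yhyhyynAyAy=>yhyhyynXyyAy=>yhyhyynhyyAy=>yhyhyynhyynAy=>yhyhyynhyynay

S => SAy   [S ::= S A y]
SAy => SAyAy   [S ::= S A y]
SAyAy => SAyAyAy   [S ::= S A y]
SAyAyAy => XAyAyAy   [S ::= X]
XAyAyAy => yhAyAyAy   [X ::= y h]
yhAyAyAy => yhXyyAyAy   [A ::= X y]
yhXyyAyAy => yhyhyyAyAy   [X ::= y h]
yhyhyyAyAy => yhyhyynAyAy   [A ::= n A]
yhyhyynAyAy => yhyhyynXyyAy   [A ::= X y]
yhyhyynXyyAy => yhyhyynhyyAy   [X ::= h]
yhyhyynhyyAy => yhyhyynhyynAy   [A ::= n A]
yhyhyynhyynAy => yhyhyynhyynay   [A ::= a]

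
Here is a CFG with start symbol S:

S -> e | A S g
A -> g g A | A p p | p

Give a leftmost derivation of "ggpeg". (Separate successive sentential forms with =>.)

S => ASg => ggASg => ggpSg => ggpeg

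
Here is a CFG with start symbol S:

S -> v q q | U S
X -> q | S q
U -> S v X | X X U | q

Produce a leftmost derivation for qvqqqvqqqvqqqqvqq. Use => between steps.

S => US => XXUS => qXUS => qSqUS => qvqqqUS => qvqqqXXUS => qvqqqSqXUS => qvqqqvqqqXUS => qvqqqvqqqSqUS => qvqqqvqqqvqqqUS => qvqqqvqqqvqqqqS => qvqqqvqqqvqqqqvqq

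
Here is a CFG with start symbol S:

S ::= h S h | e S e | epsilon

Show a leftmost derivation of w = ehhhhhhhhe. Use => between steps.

S => eSe   [S ::= e S e]
eSe => ehShe   [S ::= h S h]
ehShe => ehhShhe   [S ::= h S h]
ehhShhe => ehhhShhhe   [S ::= h S h]
ehhhShhhe => ehhhhShhhhe   [S ::= h S h]
ehhhhShhhhe => ehhhhhhhhe   [S ::= epsilon]

S => eSe => ehShe => ehhShhe => ehhhShhhe => ehhhhShhhhe => ehhhhhhhhe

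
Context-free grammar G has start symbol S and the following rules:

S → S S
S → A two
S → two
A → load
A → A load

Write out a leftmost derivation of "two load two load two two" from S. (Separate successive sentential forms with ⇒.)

S ⇒ S S ⇒ two S ⇒ two S S ⇒ two S S S ⇒ two A two S S ⇒ two load two S S ⇒ two load two A two S ⇒ two load two load two S ⇒ two load two load two two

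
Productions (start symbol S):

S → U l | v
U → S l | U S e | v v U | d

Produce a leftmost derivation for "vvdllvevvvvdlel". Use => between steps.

S => Ul => USel => vvUSel => vvUSeSel => vvSlSeSel => vvUllSeSel => vvdllSeSel => vvdllveSel => vvdllveUlel => vvdllvevvUlel => vvdllvevvvvUlel => vvdllvevvvvdlel

S => Ul   [S → U l]
Ul => USel   [U → U S e]
USel => vvUSel   [U → v v U]
vvUSel => vvUSeSel   [U → U S e]
vvUSeSel => vvSlSeSel   [U → S l]
vvSlSeSel => vvUllSeSel   [S → U l]
vvUllSeSel => vvdllSeSel   [U → d]
vvdllSeSel => vvdllveSel   [S → v]
vvdllveSel => vvdllveUlel   [S → U l]
vvdllveUlel => vvdllvevvUlel   [U → v v U]
vvdllvevvUlel => vvdllvevvvvUlel   [U → v v U]
vvdllvevvvvUlel => vvdllvevvvvdlel   [U → d]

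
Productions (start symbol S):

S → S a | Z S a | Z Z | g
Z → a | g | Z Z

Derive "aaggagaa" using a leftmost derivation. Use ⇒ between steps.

S ⇒ Sa   [S → S a]
Sa ⇒ ZSaa   [S → Z S a]
ZSaa ⇒ ZZSaa   [Z → Z Z]
ZZSaa ⇒ aZSaa   [Z → a]
aZSaa ⇒ aaSaa   [Z → a]
aaSaa ⇒ aaZZaa   [S → Z Z]
aaZZaa ⇒ aagZaa   [Z → g]
aagZaa ⇒ aagZZaa   [Z → Z Z]
aagZZaa ⇒ aagZZZaa   [Z → Z Z]
aagZZZaa ⇒ aaggZZaa   [Z → g]
aaggZZaa ⇒ aaggaZaa   [Z → a]
aaggaZaa ⇒ aaggagaa   [Z → g]

S⇒Sa⇒ZSaa⇒ZZSaa⇒aZSaa⇒aaSaa⇒aaZZaa⇒aagZaa⇒aagZZaa⇒aagZZZaa⇒aaggZZaa⇒aaggaZaa⇒aaggagaa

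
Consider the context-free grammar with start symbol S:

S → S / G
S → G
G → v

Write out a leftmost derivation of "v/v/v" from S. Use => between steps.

S => S/G   [S → S / G]
S/G => S/G/G   [S → S / G]
S/G/G => G/G/G   [S → G]
G/G/G => v/G/G   [G → v]
v/G/G => v/v/G   [G → v]
v/v/G => v/v/v   [G → v]

S=>S/G=>S/G/G=>G/G/G=>v/G/G=>v/v/G=>v/v/v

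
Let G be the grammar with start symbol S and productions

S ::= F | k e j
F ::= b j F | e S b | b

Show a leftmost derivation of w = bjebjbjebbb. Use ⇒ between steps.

S ⇒ F ⇒ bjF ⇒ bjeSb ⇒ bjeFb ⇒ bjebjFb ⇒ bjebjbjFb ⇒ bjebjbjeSbb ⇒ bjebjbjeFbb ⇒ bjebjbjebbb

S ⇒ F   [S ::= F]
F ⇒ bjF   [F ::= b j F]
bjF ⇒ bjeSb   [F ::= e S b]
bjeSb ⇒ bjeFb   [S ::= F]
bjeFb ⇒ bjebjFb   [F ::= b j F]
bjebjFb ⇒ bjebjbjFb   [F ::= b j F]
bjebjbjFb ⇒ bjebjbjeSbb   [F ::= e S b]
bjebjbjeSbb ⇒ bjebjbjeFbb   [S ::= F]
bjebjbjeFbb ⇒ bjebjbjebbb   [F ::= b]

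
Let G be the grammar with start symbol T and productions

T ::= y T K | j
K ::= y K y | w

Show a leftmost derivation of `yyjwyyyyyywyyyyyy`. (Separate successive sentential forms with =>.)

T=>yTK=>yyTKK=>yyjKK=>yyjwK=>yyjwyKy=>yyjwyyKyy=>yyjwyyyKyyy=>yyjwyyyyKyyyy=>yyjwyyyyyKyyyyy=>yyjwyyyyyyKyyyyyy=>yyjwyyyyyywyyyyyy

T => yTK   [T ::= y T K]
yTK => yyTKK   [T ::= y T K]
yyTKK => yyjKK   [T ::= j]
yyjKK => yyjwK   [K ::= w]
yyjwK => yyjwyKy   [K ::= y K y]
yyjwyKy => yyjwyyKyy   [K ::= y K y]
yyjwyyKyy => yyjwyyyKyyy   [K ::= y K y]
yyjwyyyKyyy => yyjwyyyyKyyyy   [K ::= y K y]
yyjwyyyyKyyyy => yyjwyyyyyKyyyyy   [K ::= y K y]
yyjwyyyyyKyyyyy => yyjwyyyyyyKyyyyyy   [K ::= y K y]
yyjwyyyyyyKyyyyyy => yyjwyyyyyywyyyyyy   [K ::= w]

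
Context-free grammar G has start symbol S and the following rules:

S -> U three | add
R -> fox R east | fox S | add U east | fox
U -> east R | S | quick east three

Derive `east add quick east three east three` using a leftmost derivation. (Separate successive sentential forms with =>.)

S => U three => east R three => east add U east three => east add quick east three east three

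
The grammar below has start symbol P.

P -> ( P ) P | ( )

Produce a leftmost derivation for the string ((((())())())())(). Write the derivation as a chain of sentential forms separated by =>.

P => (P)P => ((P)P)P => (((P)P)P)P => ((((P)P)P)P)P => ((((())P)P)P)P => ((((())())P)P)P => ((((())())())P)P => ((((())())())())P => ((((())())())())()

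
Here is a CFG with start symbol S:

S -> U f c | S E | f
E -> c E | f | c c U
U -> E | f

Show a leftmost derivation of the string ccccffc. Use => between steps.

S=>Ufc=>Efc=>cEfc=>ccEfc=>ccccUfc=>ccccEfc=>ccccffc

S => Ufc   [S -> U f c]
Ufc => Efc   [U -> E]
Efc => cEfc   [E -> c E]
cEfc => ccEfc   [E -> c E]
ccEfc => ccccUfc   [E -> c c U]
ccccUfc => ccccEfc   [U -> E]
ccccEfc => ccccffc   [E -> f]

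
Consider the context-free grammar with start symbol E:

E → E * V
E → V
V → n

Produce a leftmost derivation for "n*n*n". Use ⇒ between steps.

E ⇒ E*V ⇒ E*V*V ⇒ V*V*V ⇒ n*V*V ⇒ n*n*V ⇒ n*n*n

E ⇒ E*V   [E → E * V]
E*V ⇒ E*V*V   [E → E * V]
E*V*V ⇒ V*V*V   [E → V]
V*V*V ⇒ n*V*V   [V → n]
n*V*V ⇒ n*n*V   [V → n]
n*n*V ⇒ n*n*n   [V → n]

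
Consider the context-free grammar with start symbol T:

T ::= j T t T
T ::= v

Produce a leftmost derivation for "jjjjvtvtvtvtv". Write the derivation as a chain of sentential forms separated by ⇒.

T ⇒ jTtT ⇒ jjTtTtT ⇒ jjjTtTtTtT ⇒ jjjjTtTtTtTtT ⇒ jjjjvtTtTtTtT ⇒ jjjjvtvtTtTtT ⇒ jjjjvtvtvtTtT ⇒ jjjjvtvtvtvtT ⇒ jjjjvtvtvtvtv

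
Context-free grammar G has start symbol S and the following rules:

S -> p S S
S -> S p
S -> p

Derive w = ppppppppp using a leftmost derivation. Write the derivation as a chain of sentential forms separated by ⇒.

S ⇒ pSS   [S -> p S S]
pSS ⇒ ppSSS   [S -> p S S]
ppSSS ⇒ pppSS   [S -> p]
pppSS ⇒ ppppSSS   [S -> p S S]
ppppSSS ⇒ pppppSSSS   [S -> p S S]
pppppSSSS ⇒ ppppppSSS   [S -> p]
ppppppSSS ⇒ pppppppSS   [S -> p]
pppppppSS ⇒ ppppppppS   [S -> p]
ppppppppS ⇒ ppppppppp   [S -> p]

S ⇒ pSS ⇒ ppSSS ⇒ pppSS ⇒ ppppSSS ⇒ pppppSSSS ⇒ ppppppSSS ⇒ pppppppSS ⇒ ppppppppS ⇒ ppppppppp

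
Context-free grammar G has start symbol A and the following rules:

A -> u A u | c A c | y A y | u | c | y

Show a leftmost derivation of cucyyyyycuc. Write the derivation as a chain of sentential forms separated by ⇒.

A⇒cAc⇒cuAuc⇒cucAcuc⇒cucyAycuc⇒cucyyAyycuc⇒cucyyyyycuc

A ⇒ cAc   [A -> c A c]
cAc ⇒ cuAuc   [A -> u A u]
cuAuc ⇒ cucAcuc   [A -> c A c]
cucAcuc ⇒ cucyAycuc   [A -> y A y]
cucyAycuc ⇒ cucyyAyycuc   [A -> y A y]
cucyyAyycuc ⇒ cucyyyyycuc   [A -> y]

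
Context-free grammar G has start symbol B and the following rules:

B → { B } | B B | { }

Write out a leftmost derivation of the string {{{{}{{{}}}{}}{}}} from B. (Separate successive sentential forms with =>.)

B=>{B}=>{{B}}=>{{BB}}=>{{{B}B}}=>{{{BB}B}}=>{{{BBB}B}}=>{{{{}BB}B}}=>{{{{}{B}B}B}}=>{{{{}{{B}}B}B}}=>{{{{}{{{}}}B}B}}=>{{{{}{{{}}}{}}B}}=>{{{{}{{{}}}{}}{}}}

B => {B}   [B → { B }]
{B} => {{B}}   [B → { B }]
{{B}} => {{BB}}   [B → B B]
{{BB}} => {{{B}B}}   [B → { B }]
{{{B}B}} => {{{BB}B}}   [B → B B]
{{{BB}B}} => {{{BBB}B}}   [B → B B]
{{{BBB}B}} => {{{{}BB}B}}   [B → { }]
{{{{}BB}B}} => {{{{}{B}B}B}}   [B → { B }]
{{{{}{B}B}B}} => {{{{}{{B}}B}B}}   [B → { B }]
{{{{}{{B}}B}B}} => {{{{}{{{}}}B}B}}   [B → { }]
{{{{}{{{}}}B}B}} => {{{{}{{{}}}{}}B}}   [B → { }]
{{{{}{{{}}}{}}B}} => {{{{}{{{}}}{}}{}}}   [B → { }]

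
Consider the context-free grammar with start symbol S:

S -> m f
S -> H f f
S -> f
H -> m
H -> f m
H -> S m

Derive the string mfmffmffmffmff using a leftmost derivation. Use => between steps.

S => Hff   [S -> H f f]
Hff => Smff   [H -> S m]
Smff => Hffmff   [S -> H f f]
Hffmff => Smffmff   [H -> S m]
Smffmff => Hffmffmff   [S -> H f f]
Hffmffmff => Smffmffmff   [H -> S m]
Smffmffmff => Hffmffmffmff   [S -> H f f]
Hffmffmffmff => Smffmffmffmff   [H -> S m]
Smffmffmffmff => mfmffmffmffmff   [S -> m f]

S=>Hff=>Smff=>Hffmff=>Smffmff=>Hffmffmff=>Smffmffmff=>Hffmffmffmff=>Smffmffmffmff=>mfmffmffmffmff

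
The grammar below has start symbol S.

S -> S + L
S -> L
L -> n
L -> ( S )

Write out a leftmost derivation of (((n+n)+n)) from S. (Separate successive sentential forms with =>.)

S => L   [S -> L]
L => (S)   [L -> ( S )]
(S) => (L)   [S -> L]
(L) => ((S))   [L -> ( S )]
((S)) => ((S+L))   [S -> S + L]
((S+L)) => ((L+L))   [S -> L]
((L+L)) => (((S)+L))   [L -> ( S )]
(((S)+L)) => (((S+L)+L))   [S -> S + L]
(((S+L)+L)) => (((L+L)+L))   [S -> L]
(((L+L)+L)) => (((n+L)+L))   [L -> n]
(((n+L)+L)) => (((n+n)+L))   [L -> n]
(((n+n)+L)) => (((n+n)+n))   [L -> n]

S=>L=>(S)=>(L)=>((S))=>((S+L))=>((L+L))=>(((S)+L))=>(((S+L)+L))=>(((L+L)+L))=>(((n+L)+L))=>(((n+n)+L))=>(((n+n)+n))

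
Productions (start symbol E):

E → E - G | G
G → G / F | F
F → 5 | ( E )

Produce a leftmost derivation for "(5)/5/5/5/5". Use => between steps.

E => G => G/F => G/F/F => G/F/F/F => G/F/F/F/F => F/F/F/F/F => (E)/F/F/F/F => (G)/F/F/F/F => (F)/F/F/F/F => (5)/F/F/F/F => (5)/5/F/F/F => (5)/5/5/F/F => (5)/5/5/5/F => (5)/5/5/5/5

E => G   [E → G]
G => G/F   [G → G / F]
G/F => G/F/F   [G → G / F]
G/F/F => G/F/F/F   [G → G / F]
G/F/F/F => G/F/F/F/F   [G → G / F]
G/F/F/F/F => F/F/F/F/F   [G → F]
F/F/F/F/F => (E)/F/F/F/F   [F → ( E )]
(E)/F/F/F/F => (G)/F/F/F/F   [E → G]
(G)/F/F/F/F => (F)/F/F/F/F   [G → F]
(F)/F/F/F/F => (5)/F/F/F/F   [F → 5]
(5)/F/F/F/F => (5)/5/F/F/F   [F → 5]
(5)/5/F/F/F => (5)/5/5/F/F   [F → 5]
(5)/5/5/F/F => (5)/5/5/5/F   [F → 5]
(5)/5/5/5/F => (5)/5/5/5/5   [F → 5]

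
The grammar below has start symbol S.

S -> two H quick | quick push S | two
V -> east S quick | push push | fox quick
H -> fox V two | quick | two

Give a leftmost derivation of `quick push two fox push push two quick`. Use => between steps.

S => quick push S   [S -> quick push S]
quick push S => quick push two H quick   [S -> two H quick]
quick push two H quick => quick push two fox V two quick   [H -> fox V two]
quick push two fox V two quick => quick push two fox push push two quick   [V -> push push]

S => quick push S => quick push two H quick => quick push two fox V two quick => quick push two fox push push two quick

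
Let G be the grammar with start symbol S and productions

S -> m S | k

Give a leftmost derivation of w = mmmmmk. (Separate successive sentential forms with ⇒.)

S ⇒ mS   [S -> m S]
mS ⇒ mmS   [S -> m S]
mmS ⇒ mmmS   [S -> m S]
mmmS ⇒ mmmmS   [S -> m S]
mmmmS ⇒ mmmmmS   [S -> m S]
mmmmmS ⇒ mmmmmk   [S -> k]

S⇒mS⇒mmS⇒mmmS⇒mmmmS⇒mmmmmS⇒mmmmmk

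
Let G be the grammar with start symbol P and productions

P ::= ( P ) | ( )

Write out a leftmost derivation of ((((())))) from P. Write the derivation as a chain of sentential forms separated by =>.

P => (P) => ((P)) => (((P))) => ((((P)))) => ((((()))))

P => (P)   [P ::= ( P )]
(P) => ((P))   [P ::= ( P )]
((P)) => (((P)))   [P ::= ( P )]
(((P))) => ((((P))))   [P ::= ( P )]
((((P)))) => ((((()))))   [P ::= ( )]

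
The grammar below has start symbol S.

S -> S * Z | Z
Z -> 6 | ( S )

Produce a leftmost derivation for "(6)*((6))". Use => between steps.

S => S*Z => Z*Z => (S)*Z => (Z)*Z => (6)*Z => (6)*(S) => (6)*(Z) => (6)*((S)) => (6)*((Z)) => (6)*((6))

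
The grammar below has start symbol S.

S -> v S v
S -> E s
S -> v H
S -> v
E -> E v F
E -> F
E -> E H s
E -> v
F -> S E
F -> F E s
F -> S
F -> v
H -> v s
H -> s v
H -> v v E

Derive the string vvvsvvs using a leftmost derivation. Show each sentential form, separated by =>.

S=>Es=>EvFs=>FvFs=>FEsvFs=>SEEsvFs=>vEEsvFs=>vvEsvFs=>vvvsvFs=>vvvsvvs

S => Es   [S -> E s]
Es => EvFs   [E -> E v F]
EvFs => FvFs   [E -> F]
FvFs => FEsvFs   [F -> F E s]
FEsvFs => SEEsvFs   [F -> S E]
SEEsvFs => vEEsvFs   [S -> v]
vEEsvFs => vvEsvFs   [E -> v]
vvEsvFs => vvvsvFs   [E -> v]
vvvsvFs => vvvsvvs   [F -> v]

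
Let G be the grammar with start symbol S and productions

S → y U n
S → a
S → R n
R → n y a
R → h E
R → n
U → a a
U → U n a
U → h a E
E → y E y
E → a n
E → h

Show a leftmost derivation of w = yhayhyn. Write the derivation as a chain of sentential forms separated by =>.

S=>yUn=>yhaEn=>yhayEyn=>yhayhyn

S => yUn   [S → y U n]
yUn => yhaEn   [U → h a E]
yhaEn => yhayEyn   [E → y E y]
yhayEyn => yhayhyn   [E → h]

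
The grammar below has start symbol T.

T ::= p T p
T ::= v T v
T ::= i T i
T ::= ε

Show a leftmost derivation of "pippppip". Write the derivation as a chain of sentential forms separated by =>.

T => pTp => piTip => pipTpip => pippTppip => pippppip

T => pTp   [T ::= p T p]
pTp => piTip   [T ::= i T i]
piTip => pipTpip   [T ::= p T p]
pipTpip => pippTppip   [T ::= p T p]
pippTppip => pippppip   [T ::= ε]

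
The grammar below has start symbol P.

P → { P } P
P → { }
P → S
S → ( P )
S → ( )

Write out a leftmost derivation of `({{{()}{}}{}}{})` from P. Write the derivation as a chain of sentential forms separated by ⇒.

P ⇒ S ⇒ (P) ⇒ ({P}P) ⇒ ({{P}P}P) ⇒ ({{{P}P}P}P) ⇒ ({{{S}P}P}P) ⇒ ({{{()}P}P}P) ⇒ ({{{()}{}}P}P) ⇒ ({{{()}{}}{}}P) ⇒ ({{{()}{}}{}}{})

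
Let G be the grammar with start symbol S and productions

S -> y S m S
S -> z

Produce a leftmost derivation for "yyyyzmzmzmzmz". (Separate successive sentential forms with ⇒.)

S ⇒ ySmS   [S -> y S m S]
ySmS ⇒ yySmSmS   [S -> y S m S]
yySmSmS ⇒ yyySmSmSmS   [S -> y S m S]
yyySmSmSmS ⇒ yyyySmSmSmSmS   [S -> y S m S]
yyyySmSmSmSmS ⇒ yyyyzmSmSmSmS   [S -> z]
yyyyzmSmSmSmS ⇒ yyyyzmzmSmSmS   [S -> z]
yyyyzmzmSmSmS ⇒ yyyyzmzmzmSmS   [S -> z]
yyyyzmzmzmSmS ⇒ yyyyzmzmzmzmS   [S -> z]
yyyyzmzmzmzmS ⇒ yyyyzmzmzmzmz   [S -> z]

S⇒ySmS⇒yySmSmS⇒yyySmSmSmS⇒yyyySmSmSmSmS⇒yyyyzmSmSmSmS⇒yyyyzmzmSmSmS⇒yyyyzmzmzmSmS⇒yyyyzmzmzmzmS⇒yyyyzmzmzmzmz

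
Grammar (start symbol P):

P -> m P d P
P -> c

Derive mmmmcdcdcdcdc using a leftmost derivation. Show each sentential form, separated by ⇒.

P⇒mPdP⇒mmPdPdP⇒mmmPdPdPdP⇒mmmmPdPdPdPdP⇒mmmmcdPdPdPdP⇒mmmmcdcdPdPdP⇒mmmmcdcdcdPdP⇒mmmmcdcdcdcdP⇒mmmmcdcdcdcdc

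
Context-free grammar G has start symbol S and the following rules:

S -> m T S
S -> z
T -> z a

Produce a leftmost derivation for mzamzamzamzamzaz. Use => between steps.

S=>mTS=>mzaS=>mzamTS=>mzamzaS=>mzamzamTS=>mzamzamzaS=>mzamzamzamTS=>mzamzamzamzaS=>mzamzamzamzamTS=>mzamzamzamzamzaS=>mzamzamzamzamzaz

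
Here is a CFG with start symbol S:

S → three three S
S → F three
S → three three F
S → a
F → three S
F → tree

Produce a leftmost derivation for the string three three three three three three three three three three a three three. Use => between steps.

S => three three S   [S → three three S]
three three S => three three F three   [S → F three]
three three F three => three three three S three   [F → three S]
three three three S three => three three three three three F three   [S → three three F]
three three three three three F three => three three three three three three S three   [F → three S]
three three three three three three S three => three three three three three three three three F three   [S → three three F]
three three three three three three three three F three => three three three three three three three three three S three   [F → three S]
three three three three three three three three three S three => three three three three three three three three three F three three   [S → F three]
three three three three three three three three three F three three => three three three three three three three three three three S three three   [F → three S]
three three three three three three three three three three S three three => three three three three three three three three three three a three three   [S → a]

S => three three S => three three F three => three three three S three => three three three three three F three => three three three three three three S three => three three three three three three three three F three => three three three three three three three three three S three => three three three three three three three three three F three three => three three three three three three three three three three S three three => three three three three three three three three three three a three three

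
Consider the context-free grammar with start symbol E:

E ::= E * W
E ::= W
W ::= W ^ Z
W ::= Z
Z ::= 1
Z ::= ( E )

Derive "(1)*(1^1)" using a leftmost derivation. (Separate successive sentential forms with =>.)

E => E*W   [E ::= E * W]
E*W => W*W   [E ::= W]
W*W => Z*W   [W ::= Z]
Z*W => (E)*W   [Z ::= ( E )]
(E)*W => (W)*W   [E ::= W]
(W)*W => (Z)*W   [W ::= Z]
(Z)*W => (1)*W   [Z ::= 1]
(1)*W => (1)*Z   [W ::= Z]
(1)*Z => (1)*(E)   [Z ::= ( E )]
(1)*(E) => (1)*(W)   [E ::= W]
(1)*(W) => (1)*(W^Z)   [W ::= W ^ Z]
(1)*(W^Z) => (1)*(Z^Z)   [W ::= Z]
(1)*(Z^Z) => (1)*(1^Z)   [Z ::= 1]
(1)*(1^Z) => (1)*(1^1)   [Z ::= 1]

E=>E*W=>W*W=>Z*W=>(E)*W=>(W)*W=>(Z)*W=>(1)*W=>(1)*Z=>(1)*(E)=>(1)*(W)=>(1)*(W^Z)=>(1)*(Z^Z)=>(1)*(1^Z)=>(1)*(1^1)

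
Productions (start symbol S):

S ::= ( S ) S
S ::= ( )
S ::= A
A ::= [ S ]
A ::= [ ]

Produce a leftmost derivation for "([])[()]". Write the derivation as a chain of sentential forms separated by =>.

S => (S)S => (A)S => ([])S => ([])A => ([])[S] => ([])[()]

S => (S)S   [S ::= ( S ) S]
(S)S => (A)S   [S ::= A]
(A)S => ([])S   [A ::= [ ]]
([])S => ([])A   [S ::= A]
([])A => ([])[S]   [A ::= [ S ]]
([])[S] => ([])[()]   [S ::= ( )]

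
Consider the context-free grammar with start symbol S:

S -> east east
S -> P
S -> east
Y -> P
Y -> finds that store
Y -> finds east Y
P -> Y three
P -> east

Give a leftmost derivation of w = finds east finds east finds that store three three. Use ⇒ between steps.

S ⇒ P ⇒ Y three ⇒ finds east Y three ⇒ finds east P three ⇒ finds east Y three three ⇒ finds east finds east Y three three ⇒ finds east finds east finds that store three three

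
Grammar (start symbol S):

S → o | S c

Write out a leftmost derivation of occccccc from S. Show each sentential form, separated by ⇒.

S ⇒ Sc ⇒ Scc ⇒ Sccc ⇒ Scccc ⇒ Sccccc ⇒ Scccccc ⇒ Sccccccc ⇒ occccccc

S ⇒ Sc   [S → S c]
Sc ⇒ Scc   [S → S c]
Scc ⇒ Sccc   [S → S c]
Sccc ⇒ Scccc   [S → S c]
Scccc ⇒ Sccccc   [S → S c]
Sccccc ⇒ Scccccc   [S → S c]
Scccccc ⇒ Sccccccc   [S → S c]
Sccccccc ⇒ occccccc   [S → o]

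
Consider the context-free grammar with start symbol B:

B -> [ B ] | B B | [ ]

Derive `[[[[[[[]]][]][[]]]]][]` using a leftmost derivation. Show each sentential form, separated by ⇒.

B⇒BB⇒[B]B⇒[[B]]B⇒[[[B]]]B⇒[[[BB]]]B⇒[[[[B]B]]]B⇒[[[[BB]B]]]B⇒[[[[[B]B]B]]]B⇒[[[[[[B]]B]B]]]B⇒[[[[[[[]]]B]B]]]B⇒[[[[[[[]]][]]B]]]B⇒[[[[[[[]]][]][B]]]]B⇒[[[[[[[]]][]][[]]]]]B⇒[[[[[[[]]][]][[]]]]][]

B ⇒ BB   [B -> B B]
BB ⇒ [B]B   [B -> [ B ]]
[B]B ⇒ [[B]]B   [B -> [ B ]]
[[B]]B ⇒ [[[B]]]B   [B -> [ B ]]
[[[B]]]B ⇒ [[[BB]]]B   [B -> B B]
[[[BB]]]B ⇒ [[[[B]B]]]B   [B -> [ B ]]
[[[[B]B]]]B ⇒ [[[[BB]B]]]B   [B -> B B]
[[[[BB]B]]]B ⇒ [[[[[B]B]B]]]B   [B -> [ B ]]
[[[[[B]B]B]]]B ⇒ [[[[[[B]]B]B]]]B   [B -> [ B ]]
[[[[[[B]]B]B]]]B ⇒ [[[[[[[]]]B]B]]]B   [B -> [ ]]
[[[[[[[]]]B]B]]]B ⇒ [[[[[[[]]][]]B]]]B   [B -> [ ]]
[[[[[[[]]][]]B]]]B ⇒ [[[[[[[]]][]][B]]]]B   [B -> [ B ]]
[[[[[[[]]][]][B]]]]B ⇒ [[[[[[[]]][]][[]]]]]B   [B -> [ ]]
[[[[[[[]]][]][[]]]]]B ⇒ [[[[[[[]]][]][[]]]]][]   [B -> [ ]]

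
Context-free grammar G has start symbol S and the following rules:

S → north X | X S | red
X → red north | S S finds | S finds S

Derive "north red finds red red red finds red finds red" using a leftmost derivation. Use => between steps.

S => north X => north S finds S => north X S finds S => north S S finds S finds S => north X S S finds S finds S => north S finds S S S finds S finds S => north red finds S S S finds S finds S => north red finds red S S finds S finds S => north red finds red red S finds S finds S => north red finds red red red finds S finds S => north red finds red red red finds red finds S => north red finds red red red finds red finds red

S => north X   [S → north X]
north X => north S finds S   [X → S finds S]
north S finds S => north X S finds S   [S → X S]
north X S finds S => north S S finds S finds S   [X → S S finds]
north S S finds S finds S => north X S S finds S finds S   [S → X S]
north X S S finds S finds S => north S finds S S S finds S finds S   [X → S finds S]
north S finds S S S finds S finds S => north red finds S S S finds S finds S   [S → red]
north red finds S S S finds S finds S => north red finds red S S finds S finds S   [S → red]
north red finds red S S finds S finds S => north red finds red red S finds S finds S   [S → red]
north red finds red red S finds S finds S => north red finds red red red finds S finds S   [S → red]
north red finds red red red finds S finds S => north red finds red red red finds red finds S   [S → red]
north red finds red red red finds red finds S => north red finds red red red finds red finds red   [S → red]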